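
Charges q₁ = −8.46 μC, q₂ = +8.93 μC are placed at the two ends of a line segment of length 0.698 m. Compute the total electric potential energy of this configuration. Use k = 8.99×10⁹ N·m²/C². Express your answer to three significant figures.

The assembly work is the sum of pairwise potential energies, U = Σ_{i<j} kqᵢqⱼ/rᵢⱼ.
The separation is r = 0.698 m.
U = (-0.973) = -0.973 J.

-0.973 J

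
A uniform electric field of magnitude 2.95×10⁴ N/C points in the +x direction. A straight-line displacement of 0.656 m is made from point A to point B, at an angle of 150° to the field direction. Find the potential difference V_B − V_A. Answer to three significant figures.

Only the component of displacement along E changes the potential: ΔV = −E·d·cosθ.
ΔV = −(2.95×10⁴ V/m)(0.656 m)cos150° = 1.68×10⁴ V.

1.68×10⁴ V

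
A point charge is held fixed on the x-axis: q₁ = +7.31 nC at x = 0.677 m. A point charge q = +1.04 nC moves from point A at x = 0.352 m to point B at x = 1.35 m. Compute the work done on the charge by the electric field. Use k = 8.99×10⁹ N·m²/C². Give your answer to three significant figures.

1.09×10⁻⁷ J

The work done by the electric force is W_field = −ΔU = −q(V_B − V_A) = q(V_A − V_B).
At A: distance to the source charge is 0.325 m; V_A = kq₁/r = 202 V.
At B: distance to the source charge is 0.673 m; V_B = kq₁/r = 97.6 V.
ΔV = V_B − V_A = -105 V.
W_field = −qΔV = −(1.04×10⁻⁹ C)(-105 V) = 1.09×10⁻⁷ J.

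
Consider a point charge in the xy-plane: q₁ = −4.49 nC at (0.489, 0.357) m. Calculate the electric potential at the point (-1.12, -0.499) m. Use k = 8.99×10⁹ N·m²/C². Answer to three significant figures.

Electric potential is a scalar, so the contributions from each charge add algebraically: V = Σ kqᵢ/rᵢ.
Distances from the field point to each charge: r₁ = 1.82 m.
V = k[(-4.49×10⁻⁹)/(1.82)] = -22.1 V.

-22.1 V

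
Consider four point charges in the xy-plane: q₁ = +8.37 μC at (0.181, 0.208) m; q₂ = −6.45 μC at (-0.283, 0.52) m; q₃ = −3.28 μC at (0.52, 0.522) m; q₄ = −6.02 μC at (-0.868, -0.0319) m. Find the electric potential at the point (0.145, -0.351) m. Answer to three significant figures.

The total potential is the scalar sum of each charge's contribution, V = Σ kqᵢ/rᵢ.
Distances from the field point to each charge: r₁ = 0.560 m, r₂ = 0.970 m, r₃ = 0.950 m, r₄ = 1.06 m.
V = k[(8.37×10⁻⁶)/(0.560) + (-6.45×10⁻⁶)/(0.970) + (-3.28×10⁻⁶)/(0.950) + (-6.02×10⁻⁶)/(1.06)] = -7410 V.

-7410 V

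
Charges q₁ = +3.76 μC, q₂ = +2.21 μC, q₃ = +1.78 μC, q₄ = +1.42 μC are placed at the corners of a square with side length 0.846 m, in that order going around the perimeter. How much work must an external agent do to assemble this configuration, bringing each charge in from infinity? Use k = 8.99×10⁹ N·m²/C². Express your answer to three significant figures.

0.288 J

The assembly work is the sum of pairwise potential energies, U = Σ_{i<j} kqᵢqⱼ/rᵢⱼ.
The four side pairs have separation 0.846 m and the two diagonal pairs 1.20 m.
Summing all 6 pair terms gives U = 0.288 J.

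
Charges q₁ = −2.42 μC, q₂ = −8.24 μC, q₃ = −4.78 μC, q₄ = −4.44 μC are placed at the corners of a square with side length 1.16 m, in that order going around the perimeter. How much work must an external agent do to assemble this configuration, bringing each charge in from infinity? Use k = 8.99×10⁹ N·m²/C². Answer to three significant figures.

The work to assemble the configuration equals its total potential energy, U = Σ kqᵢqⱼ/rᵢⱼ over all pairs.
The four side pairs have separation 1.16 m and the two diagonal pairs 1.64 m.
Summing all 6 pair terms gives U = 0.971 J.

0.971 J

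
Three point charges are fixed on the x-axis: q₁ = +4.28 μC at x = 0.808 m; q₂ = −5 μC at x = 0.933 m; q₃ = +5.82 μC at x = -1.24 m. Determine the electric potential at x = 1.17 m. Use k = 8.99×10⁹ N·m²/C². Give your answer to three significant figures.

The total potential is the scalar sum of each charge's contribution, V = Σ kqᵢ/rᵢ.
Distances from the field point to each charge: r₁ = 0.362 m, r₂ = 0.237 m, r₃ = 2.41 m.
V = k[(4.28×10⁻⁶)/(0.362) + (-5.00×10⁻⁶)/(0.237) + (5.82×10⁻⁶)/(2.41)] = -6.17×10⁴ V.

-6.17×10⁴ V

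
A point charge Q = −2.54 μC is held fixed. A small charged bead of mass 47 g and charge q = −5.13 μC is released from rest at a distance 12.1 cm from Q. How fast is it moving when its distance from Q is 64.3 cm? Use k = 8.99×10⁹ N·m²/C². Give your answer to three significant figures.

Only the electrostatic force acts, so mechanical energy is conserved: ½mv² = U₁ − U₂ = kQq(1/r₁ − 1/r₂).
U₁ − U₂ = (8.99×10⁹ N·m²/C²)(-2.54×10⁻⁶ C)(-5.13×10⁻⁶ C)(1/0.121 − 1/0.643) = 0.786 J.
v = √(2·0.786/0.0470) = 5.78 m/s.

5.78 m/s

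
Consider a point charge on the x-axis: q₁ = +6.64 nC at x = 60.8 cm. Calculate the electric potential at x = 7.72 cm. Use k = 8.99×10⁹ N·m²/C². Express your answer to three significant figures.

The total potential is the scalar sum of each charge's contribution, V = Σ kqᵢ/rᵢ.
V = k[(6.64×10⁻⁹)/(0.531)] = 112 V.

112 V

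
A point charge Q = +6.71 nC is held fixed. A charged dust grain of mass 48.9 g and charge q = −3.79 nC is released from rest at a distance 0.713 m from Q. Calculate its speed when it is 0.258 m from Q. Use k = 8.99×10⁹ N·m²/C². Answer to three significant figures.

4.81×10⁻³ m/s

Only the electrostatic force acts, so mechanical energy is conserved: ½mv² = U₁ − U₂ = kQq(1/r₁ − 1/r₂).
U₁ − U₂ = (8.99×10⁹ N·m²/C²)(6.71×10⁻⁹ C)(-3.79×10⁻⁹ C)(1/0.713 − 1/0.258) = 5.65×10⁻⁷ J.
v = √(2·5.65×10⁻⁷/0.0489) = 4.81×10⁻³ m/s.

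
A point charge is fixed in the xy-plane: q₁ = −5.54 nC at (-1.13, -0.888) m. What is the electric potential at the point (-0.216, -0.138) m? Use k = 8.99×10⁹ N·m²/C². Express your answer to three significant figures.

Electric potential is a scalar, so the contributions from each charge add algebraically: V = Σ kqᵢ/rᵢ.
Distances from the field point to each charge: r₁ = 1.18 m.
V = k[(-5.54×10⁻⁹)/(1.18)] = -42.1 V.

-42.1 V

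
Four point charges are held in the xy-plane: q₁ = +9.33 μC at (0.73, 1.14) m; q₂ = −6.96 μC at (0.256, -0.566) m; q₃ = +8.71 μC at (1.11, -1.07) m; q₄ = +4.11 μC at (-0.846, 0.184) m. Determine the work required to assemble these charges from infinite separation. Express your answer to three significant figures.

The work to assemble the configuration equals its total potential energy, U = Σ kqᵢqⱼ/rᵢⱼ over all pairs.
Pair separations: r₁₂ = 1.77 m, r₁₃ = 2.24 m, r₁₄ = 1.84 m, r₂₃ = 0.992 m, r₂₄ = 1.33 m, r₃₄ = 2.32 m.
Summing all 6 pair terms gives U = -0.421 J.

-0.421 J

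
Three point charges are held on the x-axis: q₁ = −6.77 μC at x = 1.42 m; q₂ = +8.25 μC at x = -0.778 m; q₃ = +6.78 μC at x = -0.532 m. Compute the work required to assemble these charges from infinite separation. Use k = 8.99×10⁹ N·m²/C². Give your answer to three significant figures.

The work to assemble the configuration equals its total potential energy, U = Σ kqᵢqⱼ/rᵢⱼ over all pairs.
Pair separations: r₁₂ = 2.20 m, r₁₃ = 1.95 m, r₂₃ = 0.246 m.
U = (-0.228) + (-0.211) + (2.04) = 1.60 J.

1.60 J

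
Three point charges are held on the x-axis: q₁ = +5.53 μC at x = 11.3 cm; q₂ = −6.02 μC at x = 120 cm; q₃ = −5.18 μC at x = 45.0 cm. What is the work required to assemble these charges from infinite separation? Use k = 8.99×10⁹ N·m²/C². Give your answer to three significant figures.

The work to assemble the configuration equals its total potential energy, U = Σ kqᵢqⱼ/rᵢⱼ over all pairs.
Pair separations: r₁₂ = 1.09 m, r₁₃ = 0.337 m, r₂₃ = 0.750 m.
U = (-0.275) + (-0.764) + (0.374) = -0.666 J.

-0.666 J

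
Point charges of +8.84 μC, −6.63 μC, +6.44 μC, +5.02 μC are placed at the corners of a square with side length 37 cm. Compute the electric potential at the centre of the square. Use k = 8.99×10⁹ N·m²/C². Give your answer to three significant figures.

The total potential is the scalar sum of each charge's contribution, V = Σ kqᵢ/rᵢ.
The distance from each corner to the centre is a√2/2 = 0.262 m.
V = k[(8.84×10⁻⁶)/(0.262) + (-6.63×10⁻⁶)/(0.262) + (6.44×10⁻⁶)/(0.262) + (5.02×10⁻⁶)/(0.262)] = 4.70×10⁵ V.

4.70×10⁵ V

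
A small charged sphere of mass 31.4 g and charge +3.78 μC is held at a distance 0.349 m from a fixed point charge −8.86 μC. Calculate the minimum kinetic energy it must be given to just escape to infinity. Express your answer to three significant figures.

0.863 J

To just escape, total mechanical energy must reach zero at infinity: ½mv²_min + U = 0, so ½mv²_min = −U = |kQq|/r.
|U| = |kQq|/r = (8.99×10⁹ N·m²/C²)(8.86×10⁻⁶)(3.78×10⁻⁶)/(0.349) = 0.863 J.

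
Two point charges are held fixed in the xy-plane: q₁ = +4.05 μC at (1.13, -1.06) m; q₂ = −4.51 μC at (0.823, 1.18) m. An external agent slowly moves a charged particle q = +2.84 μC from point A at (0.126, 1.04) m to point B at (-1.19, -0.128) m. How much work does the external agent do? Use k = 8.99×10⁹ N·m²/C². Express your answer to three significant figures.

For quasistatic motion the external work equals the change in potential energy: W_ext = qΔV = q(V_B − V_A).
At A: distances to the source charges are 2.33 m, 0.711 m; V_A = Σ kqᵢ/rᵢ = -4.14×10⁴ V.
At B: distances to the source charges are 2.50 m, 2.40 m; V_B = Σ kqᵢ/rᵢ = -2330 V.
ΔV = V_B − V_A = 3.91×10⁴ V.
W_ext = qΔV = (2.84×10⁻⁶ C)(3.91×10⁴ V) = 0.111 J.

0.111 J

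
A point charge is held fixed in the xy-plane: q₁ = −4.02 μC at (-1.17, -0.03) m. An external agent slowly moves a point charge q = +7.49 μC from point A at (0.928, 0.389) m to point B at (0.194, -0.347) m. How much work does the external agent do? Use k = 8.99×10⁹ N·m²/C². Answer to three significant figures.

-0.0668 J

For quasistatic motion the external work equals the change in potential energy: W_ext = qΔV = q(V_B − V_A).
At A: distance to the source charge is 2.14 m; V_A = kq₁/r = -1.69×10⁴ V.
At B: distance to the source charge is 1.40 m; V_B = kq₁/r = -2.58×10⁴ V.
ΔV = V_B − V_A = -8920 V.
W_ext = qΔV = (7.49×10⁻⁶ C)(-8920 V) = -0.0668 J.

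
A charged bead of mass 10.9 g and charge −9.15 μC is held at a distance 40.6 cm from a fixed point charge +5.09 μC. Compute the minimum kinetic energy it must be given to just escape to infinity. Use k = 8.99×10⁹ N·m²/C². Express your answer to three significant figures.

1.03 J

To just escape, total mechanical energy must reach zero at infinity: ½mv²_min + U = 0, so ½mv²_min = −U = |kQq|/r.
|U| = |kQq|/r = (8.99×10⁹ N·m²/C²)(5.09×10⁻⁶)(9.15×10⁻⁶)/(0.406) = 1.03 J.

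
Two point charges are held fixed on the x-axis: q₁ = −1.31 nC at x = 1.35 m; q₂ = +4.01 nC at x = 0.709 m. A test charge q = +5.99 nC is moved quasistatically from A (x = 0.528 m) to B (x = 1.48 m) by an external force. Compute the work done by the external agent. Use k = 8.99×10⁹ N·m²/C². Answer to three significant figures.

For quasistatic motion the external work equals the change in potential energy: W_ext = qΔV = q(V_B − V_A).
At A: distances to the source charges are 0.822 m, 0.181 m; V_A = Σ kqᵢ/rᵢ = 185 V.
At B: distances to the source charges are 0.130 m, 0.771 m; V_B = Σ kqᵢ/rᵢ = -43.8 V.
ΔV = V_B − V_A = -229 V.
W_ext = qΔV = (5.99×10⁻⁹ C)(-229 V) = -1.37×10⁻⁶ J.

-1.37×10⁻⁶ J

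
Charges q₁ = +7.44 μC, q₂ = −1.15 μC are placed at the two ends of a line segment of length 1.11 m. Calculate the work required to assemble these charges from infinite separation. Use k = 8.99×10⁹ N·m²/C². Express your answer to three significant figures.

The assembly work is the sum of pairwise potential energies, U = Σ_{i<j} kqᵢqⱼ/rᵢⱼ.
The separation is r = 1.11 m.
U = (-0.0693) = -0.0693 J.

-0.0693 J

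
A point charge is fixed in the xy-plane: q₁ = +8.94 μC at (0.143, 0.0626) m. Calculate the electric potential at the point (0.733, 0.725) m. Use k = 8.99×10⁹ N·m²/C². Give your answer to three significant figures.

The total potential is the scalar sum of each charge's contribution, V = Σ kqᵢ/rᵢ.
Distances from the field point to each charge: r₁ = 0.887 m.
V = k[(8.94×10⁻⁶)/(0.887)] = 9.06×10⁴ V.

9.06×10⁴ V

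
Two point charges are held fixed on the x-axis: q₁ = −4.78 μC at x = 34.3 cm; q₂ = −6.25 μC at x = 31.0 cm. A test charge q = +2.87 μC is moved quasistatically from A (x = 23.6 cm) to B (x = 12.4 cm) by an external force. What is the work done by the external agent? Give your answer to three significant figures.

For quasistatic motion the external work equals the change in potential energy: W_ext = qΔV = q(V_B − V_A).
At A: distances to the source charges are 0.107 m, 0.0740 m; V_A = Σ kqᵢ/rᵢ = -1.16×10⁶ V.
At B: distances to the source charges are 0.219 m, 0.186 m; V_B = Σ kqᵢ/rᵢ = -4.98×10⁵ V.
ΔV = V_B − V_A = 6.63×10⁵ V.
W_ext = qΔV = (2.87×10⁻⁶ C)(6.63×10⁵ V) = 1.90 J.

1.90 J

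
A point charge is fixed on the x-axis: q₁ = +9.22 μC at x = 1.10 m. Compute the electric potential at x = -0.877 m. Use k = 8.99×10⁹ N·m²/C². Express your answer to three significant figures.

Electric potential is a scalar, so the contributions from each charge add algebraically: V = Σ kqᵢ/rᵢ.
V = k[(9.22×10⁻⁶)/(1.98)] = 4.19×10⁴ V.

4.19×10⁴ V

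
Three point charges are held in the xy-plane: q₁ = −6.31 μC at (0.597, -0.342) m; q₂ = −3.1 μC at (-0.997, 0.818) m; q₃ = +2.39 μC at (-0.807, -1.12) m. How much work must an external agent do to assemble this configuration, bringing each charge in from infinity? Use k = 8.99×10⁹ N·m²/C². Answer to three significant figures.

-0.0295 J

The assembly work is the sum of pairwise potential energies, U = Σ_{i<j} kqᵢqⱼ/rᵢⱼ.
Pair separations: r₁₂ = 1.97 m, r₁₃ = 1.61 m, r₂₃ = 1.95 m.
U = (0.0892) + (-0.0845) + (-0.0342) = -0.0295 J.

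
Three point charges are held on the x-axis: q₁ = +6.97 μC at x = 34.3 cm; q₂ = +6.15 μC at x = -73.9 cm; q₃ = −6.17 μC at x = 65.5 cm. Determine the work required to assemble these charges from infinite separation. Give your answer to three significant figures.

The assembly work is the sum of pairwise potential energies, U = Σ_{i<j} kqᵢqⱼ/rᵢⱼ.
Pair separations: r₁₂ = 1.08 m, r₁₃ = 0.312 m, r₂₃ = 1.39 m.
U = (0.356) + (-1.24) + (-0.245) = -1.13 J.

-1.13 J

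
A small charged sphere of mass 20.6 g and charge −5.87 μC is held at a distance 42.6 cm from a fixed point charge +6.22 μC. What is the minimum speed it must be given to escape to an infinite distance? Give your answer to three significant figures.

8.65 m/s

To just escape, total mechanical energy must reach zero at infinity: ½mv²_min + U = 0, so ½mv²_min = −U = |kQq|/r.
|U| = |kQq|/r = (8.99×10⁹ N·m²/C²)(6.22×10⁻⁶)(5.87×10⁻⁶)/(0.426) = 0.771 J.
v_min = √(2|U|/m) = √(2·0.771/0.0206) = 8.65 m/s.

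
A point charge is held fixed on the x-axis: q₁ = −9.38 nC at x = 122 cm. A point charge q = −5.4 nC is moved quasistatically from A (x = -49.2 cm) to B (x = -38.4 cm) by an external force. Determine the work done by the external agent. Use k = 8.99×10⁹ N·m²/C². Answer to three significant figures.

For quasistatic motion the external work equals the change in potential energy: W_ext = qΔV = q(V_B − V_A).
At A: distance to the source charge is 1.71 m; V_A = kq₁/r = -49.3 V.
At B: distance to the source charge is 1.60 m; V_B = kq₁/r = -52.6 V.
ΔV = V_B − V_A = -3.32 V.
W_ext = qΔV = (-5.40×10⁻⁹ C)(-3.32 V) = 1.79×10⁻⁸ J.

1.79×10⁻⁸ J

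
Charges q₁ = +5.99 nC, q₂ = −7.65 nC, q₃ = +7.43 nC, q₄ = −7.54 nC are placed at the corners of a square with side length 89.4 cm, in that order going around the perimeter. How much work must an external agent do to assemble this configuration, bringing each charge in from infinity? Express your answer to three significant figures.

-1.32×10⁻⁶ J

The assembly work is the sum of pairwise potential energies, U = Σ_{i<j} kqᵢqⱼ/rᵢⱼ.
The four side pairs have separation 0.894 m and the two diagonal pairs 1.26 m.
Summing all 6 pair terms gives U = -1.32×10⁻⁶ J.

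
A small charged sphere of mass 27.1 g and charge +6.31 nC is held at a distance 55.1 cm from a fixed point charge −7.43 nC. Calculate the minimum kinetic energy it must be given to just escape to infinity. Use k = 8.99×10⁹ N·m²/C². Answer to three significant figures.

7.65×10⁻⁷ J

To just escape, total mechanical energy must reach zero at infinity: ½mv²_min + U = 0, so ½mv²_min = −U = |kQq|/r.
|U| = |kQq|/r = (8.99×10⁹ N·m²/C²)(7.43×10⁻⁹)(6.31×10⁻⁹)/(0.551) = 7.65×10⁻⁷ J.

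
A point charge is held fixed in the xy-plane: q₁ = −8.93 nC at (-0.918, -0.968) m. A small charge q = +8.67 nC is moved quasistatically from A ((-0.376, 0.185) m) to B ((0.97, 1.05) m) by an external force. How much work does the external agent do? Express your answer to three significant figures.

2.94×10⁻⁷ J

For quasistatic motion the external work equals the change in potential energy: W_ext = qΔV = q(V_B − V_A).
At A: distance to the source charge is 1.27 m; V_A = kq₁/r = -63.0 V.
At B: distance to the source charge is 2.76 m; V_B = kq₁/r = -29.1 V.
ΔV = V_B − V_A = 34.0 V.
W_ext = qΔV = (8.67×10⁻⁹ C)(34.0 V) = 2.94×10⁻⁷ J.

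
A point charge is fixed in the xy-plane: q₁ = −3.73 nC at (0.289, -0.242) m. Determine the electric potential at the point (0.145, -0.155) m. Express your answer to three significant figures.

-199 V

Electric potential is a scalar, so the contributions from each charge add algebraically: V = Σ kqᵢ/rᵢ.
Distances from the field point to each charge: r₁ = 0.168 m.
V = k[(-3.73×10⁻⁹)/(0.168)] = -199 V.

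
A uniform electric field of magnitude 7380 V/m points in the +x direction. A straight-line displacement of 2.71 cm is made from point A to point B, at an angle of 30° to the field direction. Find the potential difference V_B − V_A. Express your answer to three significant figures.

Only the component of displacement along E changes the potential: ΔV = −E·d·cosθ.
ΔV = −(7380 V/m)(0.0271 m)cos30° = -173 V.

-173 V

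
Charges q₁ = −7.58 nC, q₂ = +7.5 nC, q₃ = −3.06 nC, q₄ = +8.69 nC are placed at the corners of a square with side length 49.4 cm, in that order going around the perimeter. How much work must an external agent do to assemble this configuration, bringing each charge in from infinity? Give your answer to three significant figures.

-2.00×10⁻⁶ J

The assembly work is the sum of pairwise potential energies, U = Σ_{i<j} kqᵢqⱼ/rᵢⱼ.
The four side pairs have separation 0.494 m and the two diagonal pairs 0.699 m.
Summing all 6 pair terms gives U = -2.00×10⁻⁶ J.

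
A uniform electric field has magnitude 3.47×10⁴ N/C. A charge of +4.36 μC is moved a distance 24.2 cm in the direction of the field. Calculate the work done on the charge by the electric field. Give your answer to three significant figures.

0.0366 J

The potential change for a displacement 24.2 cm in the direction of the field is ΔV = −Ed = -8400 V.
W_field = −qΔV = 0.0366 J.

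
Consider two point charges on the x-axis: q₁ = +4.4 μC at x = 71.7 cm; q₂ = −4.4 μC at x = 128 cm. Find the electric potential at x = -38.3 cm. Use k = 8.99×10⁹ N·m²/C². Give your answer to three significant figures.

Electric potential is a scalar, so the contributions from each charge add algebraically: V = Σ kqᵢ/rᵢ.
Distances from the field point to each charge: r₁ = 1.10 m, r₂ = 1.66 m.
V = k[(4.40×10⁻⁶)/(1.10) + (-4.40×10⁻⁶)/(1.66)] = 1.22×10⁴ V.

1.22×10⁴ V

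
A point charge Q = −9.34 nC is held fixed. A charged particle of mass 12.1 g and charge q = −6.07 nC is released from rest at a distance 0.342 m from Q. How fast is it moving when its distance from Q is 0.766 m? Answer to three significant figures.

0.0117 m/s

Only the electrostatic force acts, so mechanical energy is conserved: ½mv² = U₁ − U₂ = kQq(1/r₁ − 1/r₂).
U₁ − U₂ = (8.99×10⁹ N·m²/C²)(-9.34×10⁻⁹ C)(-6.07×10⁻⁹ C)(1/0.342 − 1/0.766) = 8.25×10⁻⁷ J.
v = √(2·8.25×10⁻⁷/0.0121) = 0.0117 m/s.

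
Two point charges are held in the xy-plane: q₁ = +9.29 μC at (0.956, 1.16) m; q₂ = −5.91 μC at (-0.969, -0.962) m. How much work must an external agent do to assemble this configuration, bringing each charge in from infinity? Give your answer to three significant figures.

The work to assemble the configuration equals its total potential energy, U = Σ kqᵢqⱼ/rᵢⱼ over all pairs.
Pair separations: r₁₂ = 2.87 m.
U = (-0.172) = -0.172 J.

-0.172 J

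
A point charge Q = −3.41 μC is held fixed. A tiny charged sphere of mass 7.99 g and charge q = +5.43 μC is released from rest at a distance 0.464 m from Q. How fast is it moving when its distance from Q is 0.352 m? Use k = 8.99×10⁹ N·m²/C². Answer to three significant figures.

Only the electrostatic force acts, so mechanical energy is conserved: ½mv² = U₁ − U₂ = kQq(1/r₁ − 1/r₂).
U₁ − U₂ = (8.99×10⁹ N·m²/C²)(-3.41×10⁻⁶ C)(5.43×10⁻⁶ C)(1/0.464 − 1/0.352) = 0.114 J.
v = √(2·0.114/7.99×10⁻³) = 5.35 m/s.

5.35 m/s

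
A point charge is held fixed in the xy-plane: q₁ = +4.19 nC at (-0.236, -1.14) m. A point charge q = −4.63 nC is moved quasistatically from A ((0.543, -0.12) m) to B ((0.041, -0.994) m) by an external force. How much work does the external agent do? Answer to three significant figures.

-4.21×10⁻⁷ J

For quasistatic motion the external work equals the change in potential energy: W_ext = qΔV = q(V_B − V_A).
At A: distance to the source charge is 1.28 m; V_A = kq₁/r = 29.3 V.
At B: distance to the source charge is 0.313 m; V_B = kq₁/r = 120 V.
ΔV = V_B − V_A = 90.9 V.
W_ext = qΔV = (-4.63×10⁻⁹ C)(90.9 V) = -4.21×10⁻⁷ J.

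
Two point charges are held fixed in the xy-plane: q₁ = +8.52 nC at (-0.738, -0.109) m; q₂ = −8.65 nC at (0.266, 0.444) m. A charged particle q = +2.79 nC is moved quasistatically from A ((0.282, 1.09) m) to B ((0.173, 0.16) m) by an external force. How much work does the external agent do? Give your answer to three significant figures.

For quasistatic motion the external work equals the change in potential energy: W_ext = qΔV = q(V_B − V_A).
At A: distances to the source charges are 1.57 m, 0.646 m; V_A = Σ kqᵢ/rᵢ = -71.7 V.
At B: distances to the source charges are 0.950 m, 0.299 m; V_B = Σ kqᵢ/rᵢ = -180 V.
ΔV = V_B − V_A = -108 V.
W_ext = qΔV = (2.79×10⁻⁹ C)(-108 V) = -3.01×10⁻⁷ J.

-3.01×10⁻⁷ J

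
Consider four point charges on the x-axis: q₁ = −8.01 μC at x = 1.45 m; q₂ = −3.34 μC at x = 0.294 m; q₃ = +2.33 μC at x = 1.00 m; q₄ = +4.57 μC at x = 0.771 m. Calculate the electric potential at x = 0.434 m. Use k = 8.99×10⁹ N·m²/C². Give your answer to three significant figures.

-1.26×10⁵ V

The total potential is the scalar sum of each charge's contribution, V = Σ kqᵢ/rᵢ.
Distances from the field point to each charge: r₁ = 1.02 m, r₂ = 0.140 m, r₃ = 0.566 m, r₄ = 0.337 m.
V = k[(-8.01×10⁻⁶)/(1.02) + (-3.34×10⁻⁶)/(0.140) + (2.33×10⁻⁶)/(0.566) + (4.57×10⁻⁶)/(0.337)] = -1.26×10⁵ V.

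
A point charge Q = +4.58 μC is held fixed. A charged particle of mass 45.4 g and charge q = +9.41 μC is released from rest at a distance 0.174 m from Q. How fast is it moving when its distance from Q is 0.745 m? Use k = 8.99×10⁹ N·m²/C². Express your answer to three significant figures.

8.67 m/s

Only the electrostatic force acts, so mechanical energy is conserved: ½mv² = U₁ − U₂ = kQq(1/r₁ − 1/r₂).
U₁ − U₂ = (8.99×10⁹ N·m²/C²)(4.58×10⁻⁶ C)(9.41×10⁻⁶ C)(1/0.174 − 1/0.745) = 1.71 J.
v = √(2·1.71/0.0454) = 8.67 m/s.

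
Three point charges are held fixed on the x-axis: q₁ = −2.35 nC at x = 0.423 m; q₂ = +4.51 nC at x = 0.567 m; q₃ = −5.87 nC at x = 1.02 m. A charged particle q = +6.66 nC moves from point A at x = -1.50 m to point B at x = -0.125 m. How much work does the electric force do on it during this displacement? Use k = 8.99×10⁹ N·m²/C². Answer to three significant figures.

9.15×10⁻⁸ J

The work done by the electric force is W_field = −ΔU = −q(V_B − V_A) = q(V_A − V_B).
At A: distances to the source charges are 1.92 m, 2.07 m, 2.52 m; V_A = Σ kqᵢ/rᵢ = -12.3 V.
At B: distances to the source charges are 0.548 m, 0.692 m, 1.15 m; V_B = Σ kqᵢ/rᵢ = -26.0 V.
ΔV = V_B − V_A = -13.7 V.
W_field = −qΔV = −(6.66×10⁻⁹ C)(-13.7 V) = 9.15×10⁻⁸ J.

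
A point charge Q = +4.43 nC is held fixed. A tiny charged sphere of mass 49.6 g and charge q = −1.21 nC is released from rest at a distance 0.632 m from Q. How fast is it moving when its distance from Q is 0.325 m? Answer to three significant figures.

Only the electrostatic force acts, so mechanical energy is conserved: ½mv² = U₁ − U₂ = kQq(1/r₁ − 1/r₂).
U₁ − U₂ = (8.99×10⁹ N·m²/C²)(4.43×10⁻⁹ C)(-1.21×10⁻⁹ C)(1/0.632 − 1/0.325) = 7.20×10⁻⁸ J.
v = √(2·7.20×10⁻⁸/0.0496) = 1.70×10⁻³ m/s.

1.70×10⁻³ m/s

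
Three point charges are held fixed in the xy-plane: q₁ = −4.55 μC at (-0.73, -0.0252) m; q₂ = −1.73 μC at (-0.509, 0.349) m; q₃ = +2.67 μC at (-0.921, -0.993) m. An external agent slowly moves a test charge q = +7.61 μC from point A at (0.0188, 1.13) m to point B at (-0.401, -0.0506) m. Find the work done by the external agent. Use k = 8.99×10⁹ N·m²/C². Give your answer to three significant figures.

-0.787 J

For quasistatic motion the external work equals the change in potential energy: W_ext = qΔV = q(V_B − V_A).
At A: distances to the source charges are 1.38 m, 0.943 m, 2.32 m; V_A = Σ kqᵢ/rᵢ = -3.59×10⁴ V.
At B: distances to the source charges are 0.330 m, 0.414 m, 1.08 m; V_B = Σ kqᵢ/rᵢ = -1.39×10⁵ V.
ΔV = V_B − V_A = -1.03×10⁵ V.
W_ext = qΔV = (7.61×10⁻⁶ C)(-1.03×10⁵ V) = -0.787 J.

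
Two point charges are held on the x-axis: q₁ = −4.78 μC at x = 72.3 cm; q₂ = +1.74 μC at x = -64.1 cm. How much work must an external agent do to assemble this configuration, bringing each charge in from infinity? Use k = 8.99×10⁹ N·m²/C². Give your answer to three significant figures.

The assembly work is the sum of pairwise potential energies, U = Σ_{i<j} kqᵢqⱼ/rᵢⱼ.
Pair separations: r₁₂ = 1.36 m.
U = (-0.0548) = -0.0548 J.

-0.0548 J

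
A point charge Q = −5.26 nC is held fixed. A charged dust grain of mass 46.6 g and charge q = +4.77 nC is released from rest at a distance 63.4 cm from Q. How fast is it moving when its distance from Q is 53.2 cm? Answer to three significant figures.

Only the electrostatic force acts, so mechanical energy is conserved: ½mv² = U₁ − U₂ = kQq(1/r₁ − 1/r₂).
U₁ − U₂ = (8.99×10⁹ N·m²/C²)(-5.26×10⁻⁹ C)(4.77×10⁻⁹ C)(1/0.634 − 1/0.532) = 6.82×10⁻⁸ J.
v = √(2·6.82×10⁻⁸/0.0466) = 1.71×10⁻³ m/s.

1.71×10⁻³ m/s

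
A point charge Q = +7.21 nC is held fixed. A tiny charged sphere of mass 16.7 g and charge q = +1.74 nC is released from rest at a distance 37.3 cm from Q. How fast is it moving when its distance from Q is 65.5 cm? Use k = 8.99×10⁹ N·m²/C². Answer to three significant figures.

Only the electrostatic force acts, so mechanical energy is conserved: ½mv² = U₁ − U₂ = kQq(1/r₁ − 1/r₂).
U₁ − U₂ = (8.99×10⁹ N·m²/C²)(7.21×10⁻⁹ C)(1.74×10⁻⁹ C)(1/0.373 − 1/0.655) = 1.30×10⁻⁷ J.
v = √(2·1.30×10⁻⁷/0.0167) = 3.95×10⁻³ m/s.

3.95×10⁻³ m/s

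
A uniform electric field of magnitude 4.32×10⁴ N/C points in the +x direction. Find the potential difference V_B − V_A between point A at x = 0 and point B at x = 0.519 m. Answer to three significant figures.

-2.24×10⁴ V

In a uniform field, potential decreases in the direction of E: V_B − V_A = −E·Δx.
V_B − V_A = −(4.32×10⁴ V/m)(0.519 m) = -2.24×10⁴ V.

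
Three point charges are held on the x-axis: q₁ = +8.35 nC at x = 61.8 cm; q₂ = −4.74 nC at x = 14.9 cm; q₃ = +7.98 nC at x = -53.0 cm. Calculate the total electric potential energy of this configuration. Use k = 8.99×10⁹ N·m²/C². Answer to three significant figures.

-7.38×10⁻⁷ J

The work to assemble the configuration equals its total potential energy, U = Σ kqᵢqⱼ/rᵢⱼ over all pairs.
Pair separations: r₁₂ = 0.469 m, r₁₃ = 1.15 m, r₂₃ = 0.679 m.
U = (-7.59×10⁻⁷) + (5.22×10⁻⁷) + (-5.01×10⁻⁷) = -7.38×10⁻⁷ J.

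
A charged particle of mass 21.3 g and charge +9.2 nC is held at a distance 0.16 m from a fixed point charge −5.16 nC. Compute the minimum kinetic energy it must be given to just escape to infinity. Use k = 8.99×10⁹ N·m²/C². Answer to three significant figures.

To just escape, total mechanical energy must reach zero at infinity: ½mv²_min + U = 0, so ½mv²_min = −U = |kQq|/r.
|U| = |kQq|/r = (8.99×10⁹ N·m²/C²)(5.16×10⁻⁹)(9.20×10⁻⁹)/(0.160) = 2.67×10⁻⁶ J.

2.67×10⁻⁶ J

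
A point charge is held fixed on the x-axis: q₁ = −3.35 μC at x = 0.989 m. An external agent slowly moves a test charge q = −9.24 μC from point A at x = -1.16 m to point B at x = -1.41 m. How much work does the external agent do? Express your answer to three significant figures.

-0.0135 J

For quasistatic motion the external work equals the change in potential energy: W_ext = qΔV = q(V_B − V_A).
At A: distance to the source charge is 2.15 m; V_A = kq₁/r = -1.40×10⁴ V.
At B: distance to the source charge is 2.40 m; V_B = kq₁/r = -1.26×10⁴ V.
ΔV = V_B − V_A = 1460 V.
W_ext = qΔV = (-9.24×10⁻⁶ C)(1460 V) = -0.0135 J.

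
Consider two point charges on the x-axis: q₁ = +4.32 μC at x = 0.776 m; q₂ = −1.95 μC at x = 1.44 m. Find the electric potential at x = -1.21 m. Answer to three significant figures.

The total potential is the scalar sum of each charge's contribution, V = Σ kqᵢ/rᵢ.
Distances from the field point to each charge: r₁ = 1.99 m, r₂ = 2.65 m.
V = k[(4.32×10⁻⁶)/(1.99) + (-1.95×10⁻⁶)/(2.65)] = 1.29×10⁴ V.

1.29×10⁴ V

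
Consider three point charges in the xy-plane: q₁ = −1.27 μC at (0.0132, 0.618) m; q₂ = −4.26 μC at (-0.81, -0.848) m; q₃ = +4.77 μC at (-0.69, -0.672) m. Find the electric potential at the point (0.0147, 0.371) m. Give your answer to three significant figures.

The total potential is the scalar sum of each charge's contribution, V = Σ kqᵢ/rᵢ.
Distances from the field point to each charge: r₁ = 0.247 m, r₂ = 1.47 m, r₃ = 1.26 m.
V = k[(-1.27×10⁻⁶)/(0.247) + (-4.26×10⁻⁶)/(1.47) + (4.77×10⁻⁶)/(1.26)] = -3.82×10⁴ V.

-3.82×10⁴ V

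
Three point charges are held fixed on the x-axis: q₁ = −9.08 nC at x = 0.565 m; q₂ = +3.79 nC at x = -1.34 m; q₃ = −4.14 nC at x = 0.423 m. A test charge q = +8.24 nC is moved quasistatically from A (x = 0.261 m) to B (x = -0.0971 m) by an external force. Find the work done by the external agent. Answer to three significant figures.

2.55×10⁻⁶ J

For quasistatic motion the external work equals the change in potential energy: W_ext = qΔV = q(V_B − V_A).
At A: distances to the source charges are 0.304 m, 1.60 m, 0.162 m; V_A = Σ kqᵢ/rᵢ = -477 V.
At B: distances to the source charges are 0.662 m, 1.24 m, 0.520 m; V_B = Σ kqᵢ/rᵢ = -167 V.
ΔV = V_B − V_A = 310 V.
W_ext = qΔV = (8.24×10⁻⁹ C)(310 V) = 2.55×10⁻⁶ J.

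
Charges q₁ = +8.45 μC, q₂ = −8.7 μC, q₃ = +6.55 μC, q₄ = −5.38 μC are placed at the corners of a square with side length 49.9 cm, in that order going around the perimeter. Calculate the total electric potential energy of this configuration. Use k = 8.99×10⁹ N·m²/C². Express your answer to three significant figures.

-2.50 J

The work to assemble the configuration equals its total potential energy, U = Σ kqᵢqⱼ/rᵢⱼ over all pairs.
The four side pairs have separation 0.499 m and the two diagonal pairs 0.706 m.
Summing all 6 pair terms gives U = -2.50 J.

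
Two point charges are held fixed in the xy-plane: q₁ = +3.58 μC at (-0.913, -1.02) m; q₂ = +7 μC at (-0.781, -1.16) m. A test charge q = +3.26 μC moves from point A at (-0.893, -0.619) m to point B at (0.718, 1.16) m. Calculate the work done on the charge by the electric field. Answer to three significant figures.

0.520 J

The work done by the electric force is W_field = −ΔU = −q(V_B − V_A) = q(V_A − V_B).
At A: distances to the source charges are 0.401 m, 0.552 m; V_A = Σ kqᵢ/rᵢ = 1.94×10⁵ V.
At B: distances to the source charges are 2.72 m, 2.76 m; V_B = Σ kqᵢ/rᵢ = 3.46×10⁴ V.
ΔV = V_B − V_A = -1.59×10⁵ V.
W_field = −qΔV = −(3.26×10⁻⁶ C)(-1.59×10⁵ V) = 0.520 J.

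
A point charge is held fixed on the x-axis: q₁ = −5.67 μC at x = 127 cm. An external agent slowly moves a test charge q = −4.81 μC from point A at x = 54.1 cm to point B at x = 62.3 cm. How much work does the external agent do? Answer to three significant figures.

For quasistatic motion the external work equals the change in potential energy: W_ext = qΔV = q(V_B − V_A).
At A: distance to the source charge is 0.729 m; V_A = kq₁/r = -6.99×10⁴ V.
At B: distance to the source charge is 0.647 m; V_B = kq₁/r = -7.88×10⁴ V.
ΔV = V_B − V_A = -8860 V.
W_ext = qΔV = (-4.81×10⁻⁶ C)(-8860 V) = 0.0426 J.

0.0426 J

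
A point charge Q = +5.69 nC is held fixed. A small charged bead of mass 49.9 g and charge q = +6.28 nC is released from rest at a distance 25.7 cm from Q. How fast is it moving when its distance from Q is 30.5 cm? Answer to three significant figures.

Only the electrostatic force acts, so mechanical energy is conserved: ½mv² = U₁ − U₂ = kQq(1/r₁ − 1/r₂).
U₁ − U₂ = (8.99×10⁹ N·m²/C²)(5.69×10⁻⁹ C)(6.28×10⁻⁹ C)(1/0.257 − 1/0.305) = 1.97×10⁻⁷ J.
v = √(2·1.97×10⁻⁷/0.0499) = 2.81×10⁻³ m/s.

2.81×10⁻³ m/s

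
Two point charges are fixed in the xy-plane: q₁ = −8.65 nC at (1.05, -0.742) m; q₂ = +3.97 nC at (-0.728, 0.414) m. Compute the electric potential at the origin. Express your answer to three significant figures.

The total potential is the scalar sum of each charge's contribution, V = Σ kqᵢ/rᵢ.
Distances from the field point to each charge: r₁ = 1.29 m, r₂ = 0.837 m.
V = k[(-8.65×10⁻⁹)/(1.29) + (3.97×10⁻⁹)/(0.837)] = -17.9 V.

-17.9 V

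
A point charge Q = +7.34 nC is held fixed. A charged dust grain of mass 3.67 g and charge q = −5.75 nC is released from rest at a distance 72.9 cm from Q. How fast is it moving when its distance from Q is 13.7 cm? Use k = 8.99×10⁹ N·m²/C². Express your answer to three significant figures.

Only the electrostatic force acts, so mechanical energy is conserved: ½mv² = U₁ − U₂ = kQq(1/r₁ − 1/r₂).
U₁ − U₂ = (8.99×10⁹ N·m²/C²)(7.34×10⁻⁹ C)(-5.75×10⁻⁹ C)(1/0.729 − 1/0.137) = 2.25×10⁻⁶ J.
v = √(2·2.25×10⁻⁶/3.67×10⁻³) = 0.0350 m/s.

0.0350 m/s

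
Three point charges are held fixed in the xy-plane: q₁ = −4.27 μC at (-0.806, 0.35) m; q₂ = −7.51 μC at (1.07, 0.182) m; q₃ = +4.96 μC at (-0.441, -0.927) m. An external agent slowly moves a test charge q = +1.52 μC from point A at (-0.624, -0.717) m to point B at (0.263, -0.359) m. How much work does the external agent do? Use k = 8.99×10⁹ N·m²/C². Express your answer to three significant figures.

-0.212 J

For quasistatic motion the external work equals the change in potential energy: W_ext = qΔV = q(V_B − V_A).
At A: distances to the source charges are 1.08 m, 1.92 m, 0.279 m; V_A = Σ kqᵢ/rᵢ = 8.94×10⁴ V.
At B: distances to the source charges are 1.28 m, 0.972 m, 0.905 m; V_B = Σ kqᵢ/rᵢ = -5.01×10⁴ V.
ΔV = V_B − V_A = -1.40×10⁵ V.
W_ext = qΔV = (1.52×10⁻⁶ C)(-1.40×10⁵ V) = -0.212 J.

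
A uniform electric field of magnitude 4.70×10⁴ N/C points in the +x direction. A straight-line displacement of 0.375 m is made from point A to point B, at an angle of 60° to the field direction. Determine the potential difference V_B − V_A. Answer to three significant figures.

Only the component of displacement along E changes the potential: ΔV = −E·d·cosθ.
ΔV = −(4.70×10⁴ V/m)(0.375 m)cos60° = -8810 V.

-8810 V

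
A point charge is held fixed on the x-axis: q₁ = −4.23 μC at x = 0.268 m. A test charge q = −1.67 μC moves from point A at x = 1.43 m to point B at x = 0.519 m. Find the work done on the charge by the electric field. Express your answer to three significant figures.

The work done by the electric force is W_field = −ΔU = −q(V_B − V_A) = q(V_A − V_B).
At A: distance to the source charge is 1.16 m; V_A = kq₁/r = -3.27×10⁴ V.
At B: distance to the source charge is 0.251 m; V_B = kq₁/r = -1.52×10⁵ V.
ΔV = V_B − V_A = -1.19×10⁵ V.
W_field = −qΔV = −(-1.67×10⁻⁶ C)(-1.19×10⁵ V) = -0.198 J.

-0.198 J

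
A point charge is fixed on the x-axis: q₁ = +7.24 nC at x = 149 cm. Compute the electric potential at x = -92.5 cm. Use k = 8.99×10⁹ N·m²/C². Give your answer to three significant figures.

27.0 V

The total potential is the scalar sum of each charge's contribution, V = Σ kqᵢ/rᵢ.
V = k[(7.24×10⁻⁹)/(2.42)] = 27.0 V.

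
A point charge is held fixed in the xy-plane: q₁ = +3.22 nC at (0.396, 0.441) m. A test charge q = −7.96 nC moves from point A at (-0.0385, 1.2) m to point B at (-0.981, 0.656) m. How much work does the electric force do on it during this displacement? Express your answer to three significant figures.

-9.81×10⁻⁸ J

The work done by the electric force is W_field = −ΔU = −q(V_B − V_A) = q(V_A − V_B).
At A: distance to the source charge is 0.875 m; V_A = kq₁/r = 33.1 V.
At B: distance to the source charge is 1.39 m; V_B = kq₁/r = 20.8 V.
ΔV = V_B − V_A = -12.3 V.
W_field = −qΔV = −(-7.96×10⁻⁹ C)(-12.3 V) = -9.81×10⁻⁸ J.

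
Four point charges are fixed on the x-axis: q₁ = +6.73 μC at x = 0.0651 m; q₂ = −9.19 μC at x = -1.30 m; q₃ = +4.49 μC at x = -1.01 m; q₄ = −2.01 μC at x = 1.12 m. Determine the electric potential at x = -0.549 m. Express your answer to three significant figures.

6.52×10⁴ V

The total potential is the scalar sum of each charge's contribution, V = Σ kqᵢ/rᵢ.
Distances from the field point to each charge: r₁ = 0.614 m, r₂ = 0.751 m, r₃ = 0.461 m, r₄ = 1.67 m.
V = k[(6.73×10⁻⁶)/(0.614) + (-9.19×10⁻⁶)/(0.751) + (4.49×10⁻⁶)/(0.461) + (-2.01×10⁻⁶)/(1.67)] = 6.52×10⁴ V.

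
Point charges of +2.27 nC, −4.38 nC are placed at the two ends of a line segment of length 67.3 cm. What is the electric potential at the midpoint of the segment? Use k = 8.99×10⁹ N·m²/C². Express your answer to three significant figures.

The total potential is the scalar sum of each charge's contribution, V = Σ kqᵢ/rᵢ.
Each charge is 0.336 m from the midpoint.
V = k[(2.27×10⁻⁹)/(0.336) + (-4.38×10⁻⁹)/(0.336)] = -56.4 V.

-56.4 V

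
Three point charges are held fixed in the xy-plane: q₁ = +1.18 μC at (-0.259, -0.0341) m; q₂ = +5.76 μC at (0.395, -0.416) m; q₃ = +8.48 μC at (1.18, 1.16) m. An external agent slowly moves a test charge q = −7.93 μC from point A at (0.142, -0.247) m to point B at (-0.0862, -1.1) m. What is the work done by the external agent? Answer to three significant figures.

1.08 J

For quasistatic motion the external work equals the change in potential energy: W_ext = qΔV = q(V_B − V_A).
At A: distances to the source charges are 0.454 m, 0.304 m, 1.75 m; V_A = Σ kqᵢ/rᵢ = 2.37×10⁵ V.
At B: distances to the source charges are 1.08 m, 0.836 m, 2.59 m; V_B = Σ kqᵢ/rᵢ = 1.01×10⁵ V.
ΔV = V_B − V_A = -1.36×10⁵ V.
W_ext = qΔV = (-7.93×10⁻⁶ C)(-1.36×10⁵ V) = 1.08 J.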